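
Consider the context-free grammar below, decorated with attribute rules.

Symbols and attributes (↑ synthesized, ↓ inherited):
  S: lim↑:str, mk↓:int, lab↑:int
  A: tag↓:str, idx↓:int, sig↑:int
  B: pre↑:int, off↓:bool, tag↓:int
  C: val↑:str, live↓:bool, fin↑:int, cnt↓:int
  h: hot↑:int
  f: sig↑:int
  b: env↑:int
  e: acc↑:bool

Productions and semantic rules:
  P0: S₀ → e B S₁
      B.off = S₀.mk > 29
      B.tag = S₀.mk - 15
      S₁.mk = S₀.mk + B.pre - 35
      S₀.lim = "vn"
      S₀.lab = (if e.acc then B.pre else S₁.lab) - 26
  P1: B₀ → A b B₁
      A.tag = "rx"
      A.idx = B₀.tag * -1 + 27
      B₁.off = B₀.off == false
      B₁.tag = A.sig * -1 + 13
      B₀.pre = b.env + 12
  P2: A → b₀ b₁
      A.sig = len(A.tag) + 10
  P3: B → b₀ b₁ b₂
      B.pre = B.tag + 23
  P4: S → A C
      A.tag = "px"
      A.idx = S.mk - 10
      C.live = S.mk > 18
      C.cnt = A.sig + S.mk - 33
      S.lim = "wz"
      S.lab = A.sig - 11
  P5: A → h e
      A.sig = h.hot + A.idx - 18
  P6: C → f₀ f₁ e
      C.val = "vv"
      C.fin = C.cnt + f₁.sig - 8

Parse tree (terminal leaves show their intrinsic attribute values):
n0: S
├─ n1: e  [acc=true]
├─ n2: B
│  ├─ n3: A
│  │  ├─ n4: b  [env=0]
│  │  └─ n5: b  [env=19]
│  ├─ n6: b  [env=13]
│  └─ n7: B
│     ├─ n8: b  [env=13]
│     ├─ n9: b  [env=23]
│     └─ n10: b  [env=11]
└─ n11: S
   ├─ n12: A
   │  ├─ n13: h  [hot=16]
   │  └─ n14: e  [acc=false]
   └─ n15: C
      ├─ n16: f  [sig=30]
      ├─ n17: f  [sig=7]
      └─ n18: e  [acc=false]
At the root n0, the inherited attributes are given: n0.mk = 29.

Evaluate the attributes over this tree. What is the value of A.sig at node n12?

1. n0.mk = 29  [given at root]
2. n1.acc = true  [terminal]
3. n2.off = false  [S₀.mk > 29]
4. n2.tag = 14  [S₀.mk - 15]
5. n3.tag = "rx"  ["rx"]
6. n3.idx = 13  [B₀.tag * -1 + 27]
7. n4.env = 0  [terminal]
8. n5.env = 19  [terminal]
9. n3.sig = 12  [len(A.tag) + 10]
10. n6.env = 13  [terminal]
11. n7.off = true  [B₀.off == false]
12. n7.tag = 1  [A.sig * -1 + 13]
13. n8.env = 13  [terminal]
14. n9.env = 23  [terminal]
15. n10.env = 11  [terminal]
16. n7.pre = 24  [B.tag + 23]
17. n2.pre = 25  [b.env + 12]
18. n11.mk = 19  [S₀.mk + B.pre - 35]
19. n12.tag = "px"  ["px"]
20. n12.idx = 9  [S.mk - 10]
21. n13.hot = 16  [terminal]
22. n14.acc = false  [terminal]
23. n12.sig = 7  [h.hot + A.idx - 18]
24. n15.live = true  [S.mk > 18]
25. n15.cnt = -7  [A.sig + S.mk - 33]
26. n16.sig = 30  [terminal]
27. n17.sig = 7  [terminal]
28. n18.acc = false  [terminal]
29. n15.val = "vv"  ["vv"]
30. n15.fin = -8  [C.cnt + f₁.sig - 8]
31. n11.lim = "wz"  ["wz"]
32. n11.lab = -4  [A.sig - 11]
33. n0.lim = "vn"  ["vn"]
34. n0.lab = -1  [(if e.acc then B.pre else S₁.lab) - 26]

7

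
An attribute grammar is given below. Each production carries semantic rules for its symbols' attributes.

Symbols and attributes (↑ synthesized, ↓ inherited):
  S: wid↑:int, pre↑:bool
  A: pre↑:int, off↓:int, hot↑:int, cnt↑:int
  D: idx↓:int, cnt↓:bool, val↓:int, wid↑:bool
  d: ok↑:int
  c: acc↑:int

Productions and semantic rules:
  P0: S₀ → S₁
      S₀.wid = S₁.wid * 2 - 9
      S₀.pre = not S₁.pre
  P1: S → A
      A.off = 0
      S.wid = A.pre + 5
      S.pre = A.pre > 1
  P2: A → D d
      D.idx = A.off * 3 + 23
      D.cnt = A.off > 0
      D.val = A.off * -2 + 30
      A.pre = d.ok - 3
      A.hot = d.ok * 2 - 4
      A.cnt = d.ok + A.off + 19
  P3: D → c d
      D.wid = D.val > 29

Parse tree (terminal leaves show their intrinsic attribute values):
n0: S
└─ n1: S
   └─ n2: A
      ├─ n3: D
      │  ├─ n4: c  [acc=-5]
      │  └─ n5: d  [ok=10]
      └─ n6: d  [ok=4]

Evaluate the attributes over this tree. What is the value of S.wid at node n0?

1. n2.off = 0  [0]
2. n3.idx = 23  [A.off * 3 + 23]
3. n3.cnt = false  [A.off > 0]
4. n3.val = 30  [A.off * -2 + 30]
5. n4.acc = -5  [terminal]
6. n5.ok = 10  [terminal]
7. n3.wid = true  [D.val > 29]
8. n6.ok = 4  [terminal]
9. n2.pre = 1  [d.ok - 3]
10. n2.hot = 4  [d.ok * 2 - 4]
11. n2.cnt = 23  [d.ok + A.off + 19]
12. n1.wid = 6  [A.pre + 5]
13. n1.pre = false  [A.pre > 1]
14. n0.wid = 3  [S₁.wid * 2 - 9]
15. n0.pre = true  [not S₁.pre]

3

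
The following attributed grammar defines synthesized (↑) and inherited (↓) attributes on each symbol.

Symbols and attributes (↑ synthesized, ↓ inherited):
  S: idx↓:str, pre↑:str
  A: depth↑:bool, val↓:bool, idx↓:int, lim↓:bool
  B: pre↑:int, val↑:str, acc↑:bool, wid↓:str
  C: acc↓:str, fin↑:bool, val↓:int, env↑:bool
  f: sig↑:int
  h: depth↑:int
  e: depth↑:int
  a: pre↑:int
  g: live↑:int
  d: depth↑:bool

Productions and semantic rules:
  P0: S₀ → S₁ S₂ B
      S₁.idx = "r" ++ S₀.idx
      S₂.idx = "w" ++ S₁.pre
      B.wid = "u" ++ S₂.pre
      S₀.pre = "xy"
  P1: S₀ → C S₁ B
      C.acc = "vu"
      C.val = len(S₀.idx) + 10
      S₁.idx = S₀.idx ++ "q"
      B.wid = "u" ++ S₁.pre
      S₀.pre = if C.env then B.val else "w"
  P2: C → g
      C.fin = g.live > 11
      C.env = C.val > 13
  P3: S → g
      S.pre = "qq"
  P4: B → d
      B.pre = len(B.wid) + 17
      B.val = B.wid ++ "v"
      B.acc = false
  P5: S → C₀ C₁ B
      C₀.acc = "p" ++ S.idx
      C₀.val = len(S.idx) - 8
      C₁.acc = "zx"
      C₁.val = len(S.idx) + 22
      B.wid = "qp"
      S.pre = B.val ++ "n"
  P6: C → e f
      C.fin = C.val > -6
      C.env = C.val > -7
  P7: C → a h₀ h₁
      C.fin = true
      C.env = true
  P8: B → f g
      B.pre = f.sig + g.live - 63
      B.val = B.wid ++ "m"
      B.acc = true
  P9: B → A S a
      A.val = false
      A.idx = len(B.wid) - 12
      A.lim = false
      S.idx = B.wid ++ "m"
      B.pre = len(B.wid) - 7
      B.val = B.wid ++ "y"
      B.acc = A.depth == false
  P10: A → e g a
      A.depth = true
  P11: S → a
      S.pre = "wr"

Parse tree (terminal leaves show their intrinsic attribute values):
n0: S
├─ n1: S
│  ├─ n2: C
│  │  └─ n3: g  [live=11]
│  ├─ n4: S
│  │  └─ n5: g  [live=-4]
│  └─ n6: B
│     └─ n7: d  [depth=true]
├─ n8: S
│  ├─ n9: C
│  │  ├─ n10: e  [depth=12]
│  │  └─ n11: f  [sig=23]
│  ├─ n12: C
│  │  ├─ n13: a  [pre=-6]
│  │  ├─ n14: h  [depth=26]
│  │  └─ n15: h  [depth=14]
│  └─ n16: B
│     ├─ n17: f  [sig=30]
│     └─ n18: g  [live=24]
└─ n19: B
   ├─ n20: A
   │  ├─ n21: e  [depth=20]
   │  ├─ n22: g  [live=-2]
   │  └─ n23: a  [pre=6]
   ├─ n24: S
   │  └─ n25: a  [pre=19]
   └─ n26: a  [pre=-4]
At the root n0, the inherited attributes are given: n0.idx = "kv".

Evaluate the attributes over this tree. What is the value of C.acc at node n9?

1. n0.idx = "kv"  [given at root]
2. n1.idx = "rkv"  ["r" ++ S₀.idx]
3. n2.acc = "vu"  ["vu"]
4. n2.val = 13  [len(S₀.idx) + 10]
5. n3.live = 11  [terminal]
6. n2.fin = false  [g.live > 11]
7. n2.env = false  [C.val > 13]
8. n4.idx = "rkvq"  [S₀.idx ++ "q"]
9. n5.live = -4  [terminal]
10. n4.pre = "qq"  ["qq"]
11. n6.wid = "uqq"  ["u" ++ S₁.pre]
12. n7.depth = true  [terminal]
13. n6.pre = 20  [len(B.wid) + 17]
14. n6.val = "uqqv"  [B.wid ++ "v"]
15. n6.acc = false  [false]
16. n1.pre = "w"  [if C.env then B.val else "w"]
17. n8.idx = "ww"  ["w" ++ S₁.pre]
18. n9.acc = "pww"  ["p" ++ S.idx]
19. n9.val = -6  [len(S.idx) - 8]
20. n10.depth = 12  [terminal]
21. n11.sig = 23  [terminal]
22. n9.fin = false  [C.val > -6]
23. n9.env = true  [C.val > -7]
24. n12.acc = "zx"  ["zx"]
25. n12.val = 24  [len(S.idx) + 22]
26. n13.pre = -6  [terminal]
27. n14.depth = 26  [terminal]
28. n15.depth = 14  [terminal]
29. n12.fin = true  [true]
30. n12.env = true  [true]
31. n16.wid = "qp"  ["qp"]
32. n17.sig = 30  [terminal]
33. n18.live = 24  [terminal]
34. n16.pre = -9  [f.sig + g.live - 63]
35. n16.val = "qpm"  [B.wid ++ "m"]
36. n16.acc = true  [true]
37. n8.pre = "qpmn"  [B.val ++ "n"]
38. n19.wid = "uqpmn"  ["u" ++ S₂.pre]
39. n20.val = false  [false]
40. n20.idx = -7  [len(B.wid) - 12]
41. n20.lim = false  [false]
42. n21.depth = 20  [terminal]
43. n22.live = -2  [terminal]
44. n23.pre = 6  [terminal]
45. n20.depth = true  [true]
46. n24.idx = "uqpmnm"  [B.wid ++ "m"]
47. n25.pre = 19  [terminal]
48. n24.pre = "wr"  ["wr"]
49. n26.pre = -4  [terminal]
50. n19.pre = -2  [len(B.wid) - 7]
51. n19.val = "uqpmny"  [B.wid ++ "y"]
52. n19.acc = false  [A.depth == false]
53. n0.pre = "xy"  ["xy"]

"pww"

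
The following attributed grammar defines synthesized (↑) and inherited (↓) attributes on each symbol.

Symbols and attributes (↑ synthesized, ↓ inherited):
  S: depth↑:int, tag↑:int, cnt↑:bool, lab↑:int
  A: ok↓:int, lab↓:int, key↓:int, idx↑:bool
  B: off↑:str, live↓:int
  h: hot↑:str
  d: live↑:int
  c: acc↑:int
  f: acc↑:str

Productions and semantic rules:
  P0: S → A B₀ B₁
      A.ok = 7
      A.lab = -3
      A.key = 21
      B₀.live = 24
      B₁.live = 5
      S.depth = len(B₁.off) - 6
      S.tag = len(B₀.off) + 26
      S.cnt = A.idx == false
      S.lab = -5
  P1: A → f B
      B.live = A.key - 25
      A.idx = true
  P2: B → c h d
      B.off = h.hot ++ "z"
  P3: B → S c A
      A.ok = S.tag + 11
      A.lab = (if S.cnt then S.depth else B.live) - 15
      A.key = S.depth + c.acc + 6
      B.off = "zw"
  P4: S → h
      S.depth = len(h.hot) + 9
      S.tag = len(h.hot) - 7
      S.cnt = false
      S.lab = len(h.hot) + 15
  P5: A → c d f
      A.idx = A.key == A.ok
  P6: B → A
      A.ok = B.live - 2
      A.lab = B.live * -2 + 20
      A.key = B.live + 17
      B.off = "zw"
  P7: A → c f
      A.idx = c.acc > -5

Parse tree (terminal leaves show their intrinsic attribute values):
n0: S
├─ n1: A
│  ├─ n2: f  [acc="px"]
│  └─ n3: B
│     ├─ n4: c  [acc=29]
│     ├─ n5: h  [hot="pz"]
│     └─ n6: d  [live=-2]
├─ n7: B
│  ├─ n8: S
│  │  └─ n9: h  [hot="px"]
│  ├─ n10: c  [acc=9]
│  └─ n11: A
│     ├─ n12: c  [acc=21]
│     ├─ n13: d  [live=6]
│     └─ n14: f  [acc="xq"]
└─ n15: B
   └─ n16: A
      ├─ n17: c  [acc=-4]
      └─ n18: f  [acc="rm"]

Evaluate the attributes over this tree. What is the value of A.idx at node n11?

1. n1.ok = 7  [7]
2. n1.lab = -3  [-3]
3. n1.key = 21  [21]
4. n2.acc = "px"  [terminal]
5. n3.live = -4  [A.key - 25]
6. n4.acc = 29  [terminal]
7. n5.hot = "pz"  [terminal]
8. n6.live = -2  [terminal]
9. n3.off = "pzz"  [h.hot ++ "z"]
10. n1.idx = true  [true]
11. n7.live = 24  [24]
12. n9.hot = "px"  [terminal]
13. n8.depth = 11  [len(h.hot) + 9]
14. n8.tag = -5  [len(h.hot) - 7]
15. n8.cnt = false  [false]
16. n8.lab = 17  [len(h.hot) + 15]
17. n10.acc = 9  [terminal]
18. n11.ok = 6  [S.tag + 11]
19. n11.lab = 9  [(if S.cnt then S.depth else B.live) - 15]
20. n11.key = 26  [S.depth + c.acc + 6]
21. n12.acc = 21  [terminal]
22. n13.live = 6  [terminal]
23. n14.acc = "xq"  [terminal]
24. n11.idx = false  [A.key == A.ok]
25. n7.off = "zw"  ["zw"]
26. n15.live = 5  [5]
27. n16.ok = 3  [B.live - 2]
28. n16.lab = 10  [B.live * -2 + 20]
29. n16.key = 22  [B.live + 17]
30. n17.acc = -4  [terminal]
31. n18.acc = "rm"  [terminal]
32. n16.idx = true  [c.acc > -5]
33. n15.off = "zw"  ["zw"]
34. n0.depth = -4  [len(B₁.off) - 6]
35. n0.tag = 28  [len(B₀.off) + 26]
36. n0.cnt = false  [A.idx == false]
37. n0.lab = -5  [-5]

false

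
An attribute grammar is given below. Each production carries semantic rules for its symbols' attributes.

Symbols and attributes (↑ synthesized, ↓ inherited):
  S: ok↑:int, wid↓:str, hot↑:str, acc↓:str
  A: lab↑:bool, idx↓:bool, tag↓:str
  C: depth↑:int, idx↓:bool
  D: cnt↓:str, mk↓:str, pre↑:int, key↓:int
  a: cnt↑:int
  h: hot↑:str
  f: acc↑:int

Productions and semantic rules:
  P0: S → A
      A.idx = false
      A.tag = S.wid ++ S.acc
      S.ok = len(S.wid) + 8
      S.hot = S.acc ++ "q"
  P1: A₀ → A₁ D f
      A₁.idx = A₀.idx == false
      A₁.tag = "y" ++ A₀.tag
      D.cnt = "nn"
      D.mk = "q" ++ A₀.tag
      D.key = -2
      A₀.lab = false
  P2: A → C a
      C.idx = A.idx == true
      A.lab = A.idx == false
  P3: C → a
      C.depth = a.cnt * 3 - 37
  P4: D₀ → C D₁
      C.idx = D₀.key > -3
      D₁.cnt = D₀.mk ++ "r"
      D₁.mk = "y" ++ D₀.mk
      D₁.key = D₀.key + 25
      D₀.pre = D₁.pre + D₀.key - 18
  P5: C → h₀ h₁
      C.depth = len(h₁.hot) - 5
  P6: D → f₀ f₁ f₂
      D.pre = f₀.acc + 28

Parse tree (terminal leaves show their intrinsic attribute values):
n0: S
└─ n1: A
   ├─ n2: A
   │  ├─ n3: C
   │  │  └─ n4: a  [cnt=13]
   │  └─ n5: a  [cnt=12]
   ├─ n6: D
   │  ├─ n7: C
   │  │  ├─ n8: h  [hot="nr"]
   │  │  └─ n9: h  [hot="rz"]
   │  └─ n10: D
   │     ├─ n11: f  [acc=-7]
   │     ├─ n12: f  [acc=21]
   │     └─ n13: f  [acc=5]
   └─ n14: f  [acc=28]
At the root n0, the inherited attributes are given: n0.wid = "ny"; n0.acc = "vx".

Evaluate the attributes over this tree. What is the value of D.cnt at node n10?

"qnyvxr"

1. n0.wid = "ny"  [given at root]
2. n0.acc = "vx"  [given at root]
3. n1.idx = false  [false]
4. n1.tag = "nyvx"  [S.wid ++ S.acc]
5. n2.idx = true  [A₀.idx == false]
6. n2.tag = "ynyvx"  ["y" ++ A₀.tag]
7. n3.idx = true  [A.idx == true]
8. n4.cnt = 13  [terminal]
9. n3.depth = 2  [a.cnt * 3 - 37]
10. n5.cnt = 12  [terminal]
11. n2.lab = false  [A.idx == false]
12. n6.cnt = "nn"  ["nn"]
13. n6.mk = "qnyvx"  ["q" ++ A₀.tag]
14. n6.key = -2  [-2]
15. n7.idx = true  [D₀.key > -3]
16. n8.hot = "nr"  [terminal]
17. n9.hot = "rz"  [terminal]
18. n7.depth = -3  [len(h₁.hot) - 5]
19. n10.cnt = "qnyvxr"  [D₀.mk ++ "r"]
20. n10.mk = "yqnyvx"  ["y" ++ D₀.mk]
21. n10.key = 23  [D₀.key + 25]
22. n11.acc = -7  [terminal]
23. n12.acc = 21  [terminal]
24. n13.acc = 5  [terminal]
25. n10.pre = 21  [f₀.acc + 28]
26. n6.pre = 1  [D₁.pre + D₀.key - 18]
27. n14.acc = 28  [terminal]
28. n1.lab = false  [false]
29. n0.ok = 10  [len(S.wid) + 8]
30. n0.hot = "vxq"  [S.acc ++ "q"]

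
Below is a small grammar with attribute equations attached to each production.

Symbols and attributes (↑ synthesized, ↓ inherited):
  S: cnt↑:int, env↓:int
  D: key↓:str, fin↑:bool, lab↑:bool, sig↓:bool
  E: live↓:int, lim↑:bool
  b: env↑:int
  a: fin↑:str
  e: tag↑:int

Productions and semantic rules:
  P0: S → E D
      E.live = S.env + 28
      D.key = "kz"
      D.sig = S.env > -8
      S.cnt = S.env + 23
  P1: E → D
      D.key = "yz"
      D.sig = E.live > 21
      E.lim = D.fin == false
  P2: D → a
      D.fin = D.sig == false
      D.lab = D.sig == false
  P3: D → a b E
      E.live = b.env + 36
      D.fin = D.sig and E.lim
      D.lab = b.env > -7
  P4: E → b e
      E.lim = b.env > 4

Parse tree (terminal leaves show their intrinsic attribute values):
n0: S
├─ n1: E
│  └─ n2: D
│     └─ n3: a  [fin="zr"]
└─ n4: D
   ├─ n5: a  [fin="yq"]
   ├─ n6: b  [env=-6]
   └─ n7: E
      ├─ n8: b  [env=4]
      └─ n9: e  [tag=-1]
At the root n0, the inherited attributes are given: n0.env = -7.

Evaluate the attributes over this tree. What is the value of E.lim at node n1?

false

1. n0.env = -7  [given at root]
2. n1.live = 21  [S.env + 28]
3. n2.key = "yz"  ["yz"]
4. n2.sig = false  [E.live > 21]
5. n3.fin = "zr"  [terminal]
6. n2.fin = true  [D.sig == false]
7. n2.lab = true  [D.sig == false]
8. n1.lim = false  [D.fin == false]
9. n4.key = "kz"  ["kz"]
10. n4.sig = true  [S.env > -8]
11. n5.fin = "yq"  [terminal]
12. n6.env = -6  [terminal]
13. n7.live = 30  [b.env + 36]
14. n8.env = 4  [terminal]
15. n9.tag = -1  [terminal]
16. n7.lim = false  [b.env > 4]
17. n4.fin = false  [D.sig and E.lim]
18. n4.lab = true  [b.env > -7]
19. n0.cnt = 16  [S.env + 23]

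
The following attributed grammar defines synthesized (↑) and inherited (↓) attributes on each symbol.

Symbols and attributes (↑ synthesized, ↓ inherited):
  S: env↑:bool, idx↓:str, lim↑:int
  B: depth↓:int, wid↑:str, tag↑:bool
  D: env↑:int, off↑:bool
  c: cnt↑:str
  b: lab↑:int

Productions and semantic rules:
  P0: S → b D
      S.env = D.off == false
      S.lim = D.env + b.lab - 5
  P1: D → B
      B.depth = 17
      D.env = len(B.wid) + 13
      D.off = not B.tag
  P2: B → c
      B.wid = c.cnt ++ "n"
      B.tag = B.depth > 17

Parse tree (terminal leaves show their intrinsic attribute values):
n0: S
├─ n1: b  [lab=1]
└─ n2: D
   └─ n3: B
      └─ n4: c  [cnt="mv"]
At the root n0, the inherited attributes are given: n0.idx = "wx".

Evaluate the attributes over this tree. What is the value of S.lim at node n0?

1. n0.idx = "wx"  [given at root]
2. n1.lab = 1  [terminal]
3. n3.depth = 17  [17]
4. n4.cnt = "mv"  [terminal]
5. n3.wid = "mvn"  [c.cnt ++ "n"]
6. n3.tag = false  [B.depth > 17]
7. n2.env = 16  [len(B.wid) + 13]
8. n2.off = true  [not B.tag]
9. n0.env = false  [D.off == false]
10. n0.lim = 12  [D.env + b.lab - 5]

12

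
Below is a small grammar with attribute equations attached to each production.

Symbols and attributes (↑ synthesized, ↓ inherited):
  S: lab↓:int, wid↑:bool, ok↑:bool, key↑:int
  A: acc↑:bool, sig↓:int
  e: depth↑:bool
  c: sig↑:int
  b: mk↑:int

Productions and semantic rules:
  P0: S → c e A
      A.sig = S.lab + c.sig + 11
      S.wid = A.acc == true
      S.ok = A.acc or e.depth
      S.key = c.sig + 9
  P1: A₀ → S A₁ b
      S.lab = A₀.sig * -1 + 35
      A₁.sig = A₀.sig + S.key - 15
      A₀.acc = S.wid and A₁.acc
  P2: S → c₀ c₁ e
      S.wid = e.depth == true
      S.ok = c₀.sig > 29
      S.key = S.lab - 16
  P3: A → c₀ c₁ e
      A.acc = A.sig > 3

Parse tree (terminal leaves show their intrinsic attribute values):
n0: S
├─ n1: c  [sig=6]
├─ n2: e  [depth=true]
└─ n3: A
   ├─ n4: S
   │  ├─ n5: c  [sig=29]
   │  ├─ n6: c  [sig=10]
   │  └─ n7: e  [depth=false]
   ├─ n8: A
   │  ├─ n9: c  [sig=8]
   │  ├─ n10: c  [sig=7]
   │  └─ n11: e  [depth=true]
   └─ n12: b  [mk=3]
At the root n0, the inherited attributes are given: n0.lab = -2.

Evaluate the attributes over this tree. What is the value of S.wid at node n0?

false

1. n0.lab = -2  [given at root]
2. n1.sig = 6  [terminal]
3. n2.depth = true  [terminal]
4. n3.sig = 15  [S.lab + c.sig + 11]
5. n4.lab = 20  [A₀.sig * -1 + 35]
6. n5.sig = 29  [terminal]
7. n6.sig = 10  [terminal]
8. n7.depth = false  [terminal]
9. n4.wid = false  [e.depth == true]
10. n4.ok = false  [c₀.sig > 29]
11. n4.key = 4  [S.lab - 16]
12. n8.sig = 4  [A₀.sig + S.key - 15]
13. n9.sig = 8  [terminal]
14. n10.sig = 7  [terminal]
15. n11.depth = true  [terminal]
16. n8.acc = true  [A.sig > 3]
17. n12.mk = 3  [terminal]
18. n3.acc = false  [S.wid and A₁.acc]
19. n0.wid = false  [A.acc == true]
20. n0.ok = true  [A.acc or e.depth]
21. n0.key = 15  [c.sig + 9]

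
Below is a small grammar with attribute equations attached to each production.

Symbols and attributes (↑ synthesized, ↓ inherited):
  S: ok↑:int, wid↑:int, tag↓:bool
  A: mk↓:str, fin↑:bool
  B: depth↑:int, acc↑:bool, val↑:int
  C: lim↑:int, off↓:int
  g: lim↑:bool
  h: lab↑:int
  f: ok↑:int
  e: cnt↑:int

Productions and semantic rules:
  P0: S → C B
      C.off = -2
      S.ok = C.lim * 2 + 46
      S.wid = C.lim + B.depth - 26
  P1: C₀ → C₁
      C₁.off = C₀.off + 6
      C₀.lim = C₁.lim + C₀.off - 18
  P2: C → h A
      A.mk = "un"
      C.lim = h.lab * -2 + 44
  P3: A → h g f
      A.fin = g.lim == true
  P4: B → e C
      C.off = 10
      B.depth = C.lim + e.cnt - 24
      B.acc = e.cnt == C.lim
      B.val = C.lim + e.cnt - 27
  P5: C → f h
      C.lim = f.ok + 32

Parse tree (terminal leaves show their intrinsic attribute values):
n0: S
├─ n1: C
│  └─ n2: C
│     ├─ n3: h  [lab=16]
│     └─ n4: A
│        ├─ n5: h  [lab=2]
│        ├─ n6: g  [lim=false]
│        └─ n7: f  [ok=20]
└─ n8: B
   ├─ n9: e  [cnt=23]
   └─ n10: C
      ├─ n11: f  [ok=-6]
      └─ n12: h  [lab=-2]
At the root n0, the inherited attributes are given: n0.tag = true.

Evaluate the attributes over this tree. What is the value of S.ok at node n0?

1. n0.tag = true  [given at root]
2. n1.off = -2  [-2]
3. n2.off = 4  [C₀.off + 6]
4. n3.lab = 16  [terminal]
5. n4.mk = "un"  ["un"]
6. n5.lab = 2  [terminal]
7. n6.lim = false  [terminal]
8. n7.ok = 20  [terminal]
9. n4.fin = false  [g.lim == true]
10. n2.lim = 12  [h.lab * -2 + 44]
11. n1.lim = -8  [C₁.lim + C₀.off - 18]
12. n9.cnt = 23  [terminal]
13. n10.off = 10  [10]
14. n11.ok = -6  [terminal]
15. n12.lab = -2  [terminal]
16. n10.lim = 26  [f.ok + 32]
17. n8.depth = 25  [C.lim + e.cnt - 24]
18. n8.acc = false  [e.cnt == C.lim]
19. n8.val = 22  [C.lim + e.cnt - 27]
20. n0.ok = 30  [C.lim * 2 + 46]
21. n0.wid = -9  [C.lim + B.depth - 26]

30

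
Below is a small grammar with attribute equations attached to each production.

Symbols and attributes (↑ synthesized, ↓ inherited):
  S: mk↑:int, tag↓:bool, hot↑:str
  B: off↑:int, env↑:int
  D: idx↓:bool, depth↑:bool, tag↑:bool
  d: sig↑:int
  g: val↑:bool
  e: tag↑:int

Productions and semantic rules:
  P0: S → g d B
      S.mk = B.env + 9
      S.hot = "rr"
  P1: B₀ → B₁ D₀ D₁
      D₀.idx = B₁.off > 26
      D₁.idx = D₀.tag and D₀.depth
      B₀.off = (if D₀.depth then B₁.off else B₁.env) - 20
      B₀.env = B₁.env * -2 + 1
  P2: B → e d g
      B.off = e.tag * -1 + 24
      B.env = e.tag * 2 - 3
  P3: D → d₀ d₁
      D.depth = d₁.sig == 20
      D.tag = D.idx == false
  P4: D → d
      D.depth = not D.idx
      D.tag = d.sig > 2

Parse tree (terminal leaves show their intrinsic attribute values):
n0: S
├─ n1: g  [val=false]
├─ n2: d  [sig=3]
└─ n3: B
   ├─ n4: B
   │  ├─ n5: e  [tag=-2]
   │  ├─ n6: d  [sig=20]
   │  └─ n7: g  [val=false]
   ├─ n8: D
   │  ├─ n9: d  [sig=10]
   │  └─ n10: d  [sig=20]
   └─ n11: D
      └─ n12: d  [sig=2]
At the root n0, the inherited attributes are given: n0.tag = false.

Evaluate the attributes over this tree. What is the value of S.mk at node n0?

24

1. n0.tag = false  [given at root]
2. n1.val = false  [terminal]
3. n2.sig = 3  [terminal]
4. n5.tag = -2  [terminal]
5. n6.sig = 20  [terminal]
6. n7.val = false  [terminal]
7. n4.off = 26  [e.tag * -1 + 24]
8. n4.env = -7  [e.tag * 2 - 3]
9. n8.idx = false  [B₁.off > 26]
10. n9.sig = 10  [terminal]
11. n10.sig = 20  [terminal]
12. n8.depth = true  [d₁.sig == 20]
13. n8.tag = true  [D.idx == false]
14. n11.idx = true  [D₀.tag and D₀.depth]
15. n12.sig = 2  [terminal]
16. n11.depth = false  [not D.idx]
17. n11.tag = false  [d.sig > 2]
18. n3.off = 6  [(if D₀.depth then B₁.off else B₁.env) - 20]
19. n3.env = 15  [B₁.env * -2 + 1]
20. n0.mk = 24  [B.env + 9]
21. n0.hot = "rr"  ["rr"]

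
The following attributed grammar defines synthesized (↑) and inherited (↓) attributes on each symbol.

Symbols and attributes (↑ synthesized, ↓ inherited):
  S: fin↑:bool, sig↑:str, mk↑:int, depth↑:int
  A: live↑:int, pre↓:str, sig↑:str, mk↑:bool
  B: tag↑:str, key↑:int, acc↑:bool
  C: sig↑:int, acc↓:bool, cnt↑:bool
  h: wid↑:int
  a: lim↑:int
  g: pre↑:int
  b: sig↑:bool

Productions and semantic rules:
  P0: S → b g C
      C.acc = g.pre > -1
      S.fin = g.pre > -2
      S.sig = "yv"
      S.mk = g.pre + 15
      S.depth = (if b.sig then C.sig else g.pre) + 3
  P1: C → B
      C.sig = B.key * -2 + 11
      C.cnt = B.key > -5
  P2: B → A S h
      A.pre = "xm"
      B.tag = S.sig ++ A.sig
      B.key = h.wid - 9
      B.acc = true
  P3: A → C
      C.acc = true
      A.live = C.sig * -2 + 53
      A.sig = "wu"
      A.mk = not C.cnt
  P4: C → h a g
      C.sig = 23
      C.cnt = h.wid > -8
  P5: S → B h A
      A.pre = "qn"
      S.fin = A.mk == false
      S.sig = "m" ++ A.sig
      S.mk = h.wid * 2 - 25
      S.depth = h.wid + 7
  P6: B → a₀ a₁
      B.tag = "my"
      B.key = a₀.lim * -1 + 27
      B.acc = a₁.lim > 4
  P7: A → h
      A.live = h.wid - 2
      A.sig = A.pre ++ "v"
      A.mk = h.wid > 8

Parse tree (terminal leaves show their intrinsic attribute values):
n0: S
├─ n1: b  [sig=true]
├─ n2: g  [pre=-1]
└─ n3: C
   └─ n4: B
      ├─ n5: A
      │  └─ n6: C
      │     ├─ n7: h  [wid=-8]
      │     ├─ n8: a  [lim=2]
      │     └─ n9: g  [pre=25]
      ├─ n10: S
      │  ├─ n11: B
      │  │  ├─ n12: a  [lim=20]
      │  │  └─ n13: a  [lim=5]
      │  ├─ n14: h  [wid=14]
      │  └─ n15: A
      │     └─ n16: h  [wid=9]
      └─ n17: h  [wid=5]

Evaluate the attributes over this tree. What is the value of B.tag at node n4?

"mqnvwu"

1. n1.sig = true  [terminal]
2. n2.pre = -1  [terminal]
3. n3.acc = false  [g.pre > -1]
4. n5.pre = "xm"  ["xm"]
5. n6.acc = true  [true]
6. n7.wid = -8  [terminal]
7. n8.lim = 2  [terminal]
8. n9.pre = 25  [terminal]
9. n6.sig = 23  [23]
10. n6.cnt = false  [h.wid > -8]
11. n5.live = 7  [C.sig * -2 + 53]
12. n5.sig = "wu"  ["wu"]
13. n5.mk = true  [not C.cnt]
14. n12.lim = 20  [terminal]
15. n13.lim = 5  [terminal]
16. n11.tag = "my"  ["my"]
17. n11.key = 7  [a₀.lim * -1 + 27]
18. n11.acc = true  [a₁.lim > 4]
19. n14.wid = 14  [terminal]
20. n15.pre = "qn"  ["qn"]
21. n16.wid = 9  [terminal]
22. n15.live = 7  [h.wid - 2]
23. n15.sig = "qnv"  [A.pre ++ "v"]
24. n15.mk = true  [h.wid > 8]
25. n10.fin = false  [A.mk == false]
26. n10.sig = "mqnv"  ["m" ++ A.sig]
27. n10.mk = 3  [h.wid * 2 - 25]
28. n10.depth = 21  [h.wid + 7]
29. n17.wid = 5  [terminal]
30. n4.tag = "mqnvwu"  [S.sig ++ A.sig]
31. n4.key = -4  [h.wid - 9]
32. n4.acc = true  [true]
33. n3.sig = 19  [B.key * -2 + 11]
34. n3.cnt = true  [B.key > -5]
35. n0.fin = true  [g.pre > -2]
36. n0.sig = "yv"  ["yv"]
37. n0.mk = 14  [g.pre + 15]
38. n0.depth = 22  [(if b.sig then C.sig else g.pre) + 3]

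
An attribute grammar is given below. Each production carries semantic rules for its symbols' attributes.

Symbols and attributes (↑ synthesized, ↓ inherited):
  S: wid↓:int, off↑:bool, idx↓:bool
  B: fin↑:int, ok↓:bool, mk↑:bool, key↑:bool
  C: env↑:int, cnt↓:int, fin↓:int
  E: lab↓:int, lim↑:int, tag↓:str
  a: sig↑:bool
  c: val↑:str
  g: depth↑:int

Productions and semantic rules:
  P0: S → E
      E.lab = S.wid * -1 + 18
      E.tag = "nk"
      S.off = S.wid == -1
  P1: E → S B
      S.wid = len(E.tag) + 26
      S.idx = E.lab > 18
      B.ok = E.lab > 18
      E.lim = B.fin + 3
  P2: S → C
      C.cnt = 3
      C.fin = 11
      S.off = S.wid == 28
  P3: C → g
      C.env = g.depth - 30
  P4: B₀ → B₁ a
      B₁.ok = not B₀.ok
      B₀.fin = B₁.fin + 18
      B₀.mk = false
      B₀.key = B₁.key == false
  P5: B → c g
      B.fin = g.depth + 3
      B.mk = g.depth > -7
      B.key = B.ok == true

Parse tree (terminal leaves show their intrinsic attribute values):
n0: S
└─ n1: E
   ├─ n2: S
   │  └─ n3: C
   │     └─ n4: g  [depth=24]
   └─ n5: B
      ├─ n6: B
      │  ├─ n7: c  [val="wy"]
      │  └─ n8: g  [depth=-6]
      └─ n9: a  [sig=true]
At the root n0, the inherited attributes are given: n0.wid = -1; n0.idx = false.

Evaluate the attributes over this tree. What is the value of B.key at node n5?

true

1. n0.wid = -1  [given at root]
2. n0.idx = false  [given at root]
3. n1.lab = 19  [S.wid * -1 + 18]
4. n1.tag = "nk"  ["nk"]
5. n2.wid = 28  [len(E.tag) + 26]
6. n2.idx = true  [E.lab > 18]
7. n3.cnt = 3  [3]
8. n3.fin = 11  [11]
9. n4.depth = 24  [terminal]
10. n3.env = -6  [g.depth - 30]
11. n2.off = true  [S.wid == 28]
12. n5.ok = true  [E.lab > 18]
13. n6.ok = false  [not B₀.ok]
14. n7.val = "wy"  [terminal]
15. n8.depth = -6  [terminal]
16. n6.fin = -3  [g.depth + 3]
17. n6.mk = true  [g.depth > -7]
18. n6.key = false  [B.ok == true]
19. n9.sig = true  [terminal]
20. n5.fin = 15  [B₁.fin + 18]
21. n5.mk = false  [false]
22. n5.key = true  [B₁.key == false]
23. n1.lim = 18  [B.fin + 3]
24. n0.off = true  [S.wid == -1]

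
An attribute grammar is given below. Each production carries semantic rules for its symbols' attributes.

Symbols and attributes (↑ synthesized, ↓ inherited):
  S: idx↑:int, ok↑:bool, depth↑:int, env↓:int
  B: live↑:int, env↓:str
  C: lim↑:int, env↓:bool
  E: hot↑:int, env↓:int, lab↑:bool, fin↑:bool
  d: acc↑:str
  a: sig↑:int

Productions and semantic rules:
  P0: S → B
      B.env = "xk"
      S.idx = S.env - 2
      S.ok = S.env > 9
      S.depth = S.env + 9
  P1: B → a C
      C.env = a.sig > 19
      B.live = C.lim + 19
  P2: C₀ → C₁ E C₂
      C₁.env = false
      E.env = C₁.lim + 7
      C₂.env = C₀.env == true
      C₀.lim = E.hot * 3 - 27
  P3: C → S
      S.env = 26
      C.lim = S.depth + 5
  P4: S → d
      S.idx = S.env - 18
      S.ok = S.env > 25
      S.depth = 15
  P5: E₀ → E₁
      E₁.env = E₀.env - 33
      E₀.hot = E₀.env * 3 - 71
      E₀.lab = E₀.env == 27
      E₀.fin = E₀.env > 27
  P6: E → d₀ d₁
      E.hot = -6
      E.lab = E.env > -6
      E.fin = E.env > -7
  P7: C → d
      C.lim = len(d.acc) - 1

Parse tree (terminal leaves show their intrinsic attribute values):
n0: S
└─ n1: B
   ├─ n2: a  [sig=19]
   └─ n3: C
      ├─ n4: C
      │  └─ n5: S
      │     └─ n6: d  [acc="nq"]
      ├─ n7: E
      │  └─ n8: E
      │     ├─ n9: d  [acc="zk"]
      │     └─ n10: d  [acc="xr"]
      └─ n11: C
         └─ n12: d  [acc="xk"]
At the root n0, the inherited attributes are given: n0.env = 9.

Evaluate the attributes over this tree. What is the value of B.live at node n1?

22

1. n0.env = 9  [given at root]
2. n1.env = "xk"  ["xk"]
3. n2.sig = 19  [terminal]
4. n3.env = false  [a.sig > 19]
5. n4.env = false  [false]
6. n5.env = 26  [26]
7. n6.acc = "nq"  [terminal]
8. n5.idx = 8  [S.env - 18]
9. n5.ok = true  [S.env > 25]
10. n5.depth = 15  [15]
11. n4.lim = 20  [S.depth + 5]
12. n7.env = 27  [C₁.lim + 7]
13. n8.env = -6  [E₀.env - 33]
14. n9.acc = "zk"  [terminal]
15. n10.acc = "xr"  [terminal]
16. n8.hot = -6  [-6]
17. n8.lab = false  [E.env > -6]
18. n8.fin = true  [E.env > -7]
19. n7.hot = 10  [E₀.env * 3 - 71]
20. n7.lab = true  [E₀.env == 27]
21. n7.fin = false  [E₀.env > 27]
22. n11.env = false  [C₀.env == true]
23. n12.acc = "xk"  [terminal]
24. n11.lim = 1  [len(d.acc) - 1]
25. n3.lim = 3  [E.hot * 3 - 27]
26. n1.live = 22  [C.lim + 19]
27. n0.idx = 7  [S.env - 2]
28. n0.ok = false  [S.env > 9]
29. n0.depth = 18  [S.env + 9]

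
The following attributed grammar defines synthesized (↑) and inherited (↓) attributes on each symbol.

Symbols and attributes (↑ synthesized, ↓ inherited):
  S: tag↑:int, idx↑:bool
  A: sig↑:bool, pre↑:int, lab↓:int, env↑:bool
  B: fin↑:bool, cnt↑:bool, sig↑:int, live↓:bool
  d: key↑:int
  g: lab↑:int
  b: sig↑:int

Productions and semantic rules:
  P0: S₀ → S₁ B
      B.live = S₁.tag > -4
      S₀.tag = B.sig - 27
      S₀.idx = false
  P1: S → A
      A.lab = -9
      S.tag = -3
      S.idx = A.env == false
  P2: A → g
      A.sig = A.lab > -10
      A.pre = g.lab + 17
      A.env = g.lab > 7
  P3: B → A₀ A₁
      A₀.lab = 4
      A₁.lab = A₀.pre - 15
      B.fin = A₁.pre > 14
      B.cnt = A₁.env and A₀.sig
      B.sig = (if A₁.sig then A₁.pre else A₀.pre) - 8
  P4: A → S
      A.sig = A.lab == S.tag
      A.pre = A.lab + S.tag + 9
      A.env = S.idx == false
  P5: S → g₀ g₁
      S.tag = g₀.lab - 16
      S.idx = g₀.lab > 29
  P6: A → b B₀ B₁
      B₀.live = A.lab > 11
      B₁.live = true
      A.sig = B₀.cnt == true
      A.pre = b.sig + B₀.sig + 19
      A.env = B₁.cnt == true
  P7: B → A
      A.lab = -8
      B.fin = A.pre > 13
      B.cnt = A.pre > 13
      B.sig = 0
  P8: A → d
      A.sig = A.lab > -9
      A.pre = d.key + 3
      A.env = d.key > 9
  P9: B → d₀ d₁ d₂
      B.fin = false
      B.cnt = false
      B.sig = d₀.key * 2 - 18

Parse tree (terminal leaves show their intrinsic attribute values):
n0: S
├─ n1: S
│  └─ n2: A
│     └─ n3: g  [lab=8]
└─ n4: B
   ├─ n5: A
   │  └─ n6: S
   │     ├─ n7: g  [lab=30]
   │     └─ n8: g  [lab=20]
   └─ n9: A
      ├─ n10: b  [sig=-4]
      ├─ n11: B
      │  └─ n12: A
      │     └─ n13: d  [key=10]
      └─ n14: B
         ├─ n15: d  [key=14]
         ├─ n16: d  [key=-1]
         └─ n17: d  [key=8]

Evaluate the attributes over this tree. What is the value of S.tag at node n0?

-8

1. n2.lab = -9  [-9]
2. n3.lab = 8  [terminal]
3. n2.sig = true  [A.lab > -10]
4. n2.pre = 25  [g.lab + 17]
5. n2.env = true  [g.lab > 7]
6. n1.tag = -3  [-3]
7. n1.idx = false  [A.env == false]
8. n4.live = true  [S₁.tag > -4]
9. n5.lab = 4  [4]
10. n7.lab = 30  [terminal]
11. n8.lab = 20  [terminal]
12. n6.tag = 14  [g₀.lab - 16]
13. n6.idx = true  [g₀.lab > 29]
14. n5.sig = false  [A.lab == S.tag]
15. n5.pre = 27  [A.lab + S.tag + 9]
16. n5.env = false  [S.idx == false]
17. n9.lab = 12  [A₀.pre - 15]
18. n10.sig = -4  [terminal]
19. n11.live = true  [A.lab > 11]
20. n12.lab = -8  [-8]
21. n13.key = 10  [terminal]
22. n12.sig = true  [A.lab > -9]
23. n12.pre = 13  [d.key + 3]
24. n12.env = true  [d.key > 9]
25. n11.fin = false  [A.pre > 13]
26. n11.cnt = false  [A.pre > 13]
27. n11.sig = 0  [0]
28. n14.live = true  [true]
29. n15.key = 14  [terminal]
30. n16.key = -1  [terminal]
31. n17.key = 8  [terminal]
32. n14.fin = false  [false]
33. n14.cnt = false  [false]
34. n14.sig = 10  [d₀.key * 2 - 18]
35. n9.sig = false  [B₀.cnt == true]
36. n9.pre = 15  [b.sig + B₀.sig + 19]
37. n9.env = false  [B₁.cnt == true]
38. n4.fin = true  [A₁.pre > 14]
39. n4.cnt = false  [A₁.env and A₀.sig]
40. n4.sig = 19  [(if A₁.sig then A₁.pre else A₀.pre) - 8]
41. n0.tag = -8  [B.sig - 27]
42. n0.idx = false  [false]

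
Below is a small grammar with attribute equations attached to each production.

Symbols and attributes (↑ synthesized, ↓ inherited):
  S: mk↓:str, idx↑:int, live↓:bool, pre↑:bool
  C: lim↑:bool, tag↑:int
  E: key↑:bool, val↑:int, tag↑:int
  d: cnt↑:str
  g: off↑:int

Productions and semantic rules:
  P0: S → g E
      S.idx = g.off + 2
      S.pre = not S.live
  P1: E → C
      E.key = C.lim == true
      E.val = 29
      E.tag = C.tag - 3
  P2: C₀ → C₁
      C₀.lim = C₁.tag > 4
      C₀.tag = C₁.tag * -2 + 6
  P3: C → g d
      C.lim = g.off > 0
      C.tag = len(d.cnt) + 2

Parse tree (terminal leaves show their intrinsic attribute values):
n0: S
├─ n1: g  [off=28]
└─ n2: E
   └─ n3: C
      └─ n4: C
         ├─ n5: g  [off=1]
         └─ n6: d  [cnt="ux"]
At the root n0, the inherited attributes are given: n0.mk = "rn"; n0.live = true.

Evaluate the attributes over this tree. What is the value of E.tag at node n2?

1. n0.mk = "rn"  [given at root]
2. n0.live = true  [given at root]
3. n1.off = 28  [terminal]
4. n5.off = 1  [terminal]
5. n6.cnt = "ux"  [terminal]
6. n4.lim = true  [g.off > 0]
7. n4.tag = 4  [len(d.cnt) + 2]
8. n3.lim = false  [C₁.tag > 4]
9. n3.tag = -2  [C₁.tag * -2 + 6]
10. n2.key = false  [C.lim == true]
11. n2.val = 29  [29]
12. n2.tag = -5  [C.tag - 3]
13. n0.idx = 30  [g.off + 2]
14. n0.pre = false  [not S.live]

-5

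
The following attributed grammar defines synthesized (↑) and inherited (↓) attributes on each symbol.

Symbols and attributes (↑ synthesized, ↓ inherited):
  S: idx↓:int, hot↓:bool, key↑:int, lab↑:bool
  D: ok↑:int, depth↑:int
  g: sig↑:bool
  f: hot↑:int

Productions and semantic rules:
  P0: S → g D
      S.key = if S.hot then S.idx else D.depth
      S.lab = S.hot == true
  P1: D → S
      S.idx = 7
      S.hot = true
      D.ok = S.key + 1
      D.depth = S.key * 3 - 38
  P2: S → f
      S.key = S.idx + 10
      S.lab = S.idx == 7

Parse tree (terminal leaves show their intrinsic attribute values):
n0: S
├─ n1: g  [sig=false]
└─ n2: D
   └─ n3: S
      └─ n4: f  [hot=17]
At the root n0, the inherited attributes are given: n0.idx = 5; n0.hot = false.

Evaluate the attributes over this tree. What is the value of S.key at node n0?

13

1. n0.idx = 5  [given at root]
2. n0.hot = false  [given at root]
3. n1.sig = false  [terminal]
4. n3.idx = 7  [7]
5. n3.hot = true  [true]
6. n4.hot = 17  [terminal]
7. n3.key = 17  [S.idx + 10]
8. n3.lab = true  [S.idx == 7]
9. n2.ok = 18  [S.key + 1]
10. n2.depth = 13  [S.key * 3 - 38]
11. n0.key = 13  [if S.hot then S.idx else D.depth]
12. n0.lab = false  [S.hot == true]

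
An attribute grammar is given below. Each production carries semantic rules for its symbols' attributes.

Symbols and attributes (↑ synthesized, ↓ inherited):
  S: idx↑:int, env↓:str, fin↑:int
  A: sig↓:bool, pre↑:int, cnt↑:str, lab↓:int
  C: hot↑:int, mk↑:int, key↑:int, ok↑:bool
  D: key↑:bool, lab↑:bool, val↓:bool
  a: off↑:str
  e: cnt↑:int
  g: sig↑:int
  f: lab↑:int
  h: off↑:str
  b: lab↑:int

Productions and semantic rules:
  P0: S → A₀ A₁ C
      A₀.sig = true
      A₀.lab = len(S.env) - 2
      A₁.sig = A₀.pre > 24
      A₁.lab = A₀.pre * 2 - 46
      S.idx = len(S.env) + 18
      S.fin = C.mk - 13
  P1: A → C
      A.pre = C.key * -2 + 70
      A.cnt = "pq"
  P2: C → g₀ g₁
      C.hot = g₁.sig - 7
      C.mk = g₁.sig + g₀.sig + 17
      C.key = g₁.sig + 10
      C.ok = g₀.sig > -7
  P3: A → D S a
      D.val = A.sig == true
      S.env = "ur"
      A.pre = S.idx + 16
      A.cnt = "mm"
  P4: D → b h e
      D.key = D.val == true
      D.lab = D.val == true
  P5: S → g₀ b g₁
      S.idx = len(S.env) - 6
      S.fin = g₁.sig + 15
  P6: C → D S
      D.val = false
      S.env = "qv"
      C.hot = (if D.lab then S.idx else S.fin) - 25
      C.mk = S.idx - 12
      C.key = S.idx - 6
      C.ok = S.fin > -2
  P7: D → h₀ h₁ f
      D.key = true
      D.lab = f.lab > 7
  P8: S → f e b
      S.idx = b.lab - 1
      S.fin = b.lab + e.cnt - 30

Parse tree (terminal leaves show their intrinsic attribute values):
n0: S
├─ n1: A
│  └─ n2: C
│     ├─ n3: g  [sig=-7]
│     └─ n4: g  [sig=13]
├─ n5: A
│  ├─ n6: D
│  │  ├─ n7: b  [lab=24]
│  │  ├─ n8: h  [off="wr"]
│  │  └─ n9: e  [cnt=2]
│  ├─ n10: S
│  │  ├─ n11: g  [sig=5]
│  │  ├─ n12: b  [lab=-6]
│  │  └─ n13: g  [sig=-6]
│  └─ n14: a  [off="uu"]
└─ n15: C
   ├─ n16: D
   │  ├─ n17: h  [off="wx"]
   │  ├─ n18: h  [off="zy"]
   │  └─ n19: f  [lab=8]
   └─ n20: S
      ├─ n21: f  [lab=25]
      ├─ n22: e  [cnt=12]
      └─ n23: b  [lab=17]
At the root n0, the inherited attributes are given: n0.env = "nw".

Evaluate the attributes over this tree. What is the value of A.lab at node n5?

1. n0.env = "nw"  [given at root]
2. n1.sig = true  [true]
3. n1.lab = 0  [len(S.env) - 2]
4. n3.sig = -7  [terminal]
5. n4.sig = 13  [terminal]
6. n2.hot = 6  [g₁.sig - 7]
7. n2.mk = 23  [g₁.sig + g₀.sig + 17]
8. n2.key = 23  [g₁.sig + 10]
9. n2.ok = false  [g₀.sig > -7]
10. n1.pre = 24  [C.key * -2 + 70]
11. n1.cnt = "pq"  ["pq"]
12. n5.sig = false  [A₀.pre > 24]
13. n5.lab = 2  [A₀.pre * 2 - 46]
14. n6.val = false  [A.sig == true]
15. n7.lab = 24  [terminal]
16. n8.off = "wr"  [terminal]
17. n9.cnt = 2  [terminal]
18. n6.key = false  [D.val == true]
19. n6.lab = false  [D.val == true]
20. n10.env = "ur"  ["ur"]
21. n11.sig = 5  [terminal]
22. n12.lab = -6  [terminal]
23. n13.sig = -6  [terminal]
24. n10.idx = -4  [len(S.env) - 6]
25. n10.fin = 9  [g₁.sig + 15]
26. n14.off = "uu"  [terminal]
27. n5.pre = 12  [S.idx + 16]
28. n5.cnt = "mm"  ["mm"]
29. n16.val = false  [false]
30. n17.off = "wx"  [terminal]
31. n18.off = "zy"  [terminal]
32. n19.lab = 8  [terminal]
33. n16.key = true  [true]
34. n16.lab = true  [f.lab > 7]
35. n20.env = "qv"  ["qv"]
36. n21.lab = 25  [terminal]
37. n22.cnt = 12  [terminal]
38. n23.lab = 17  [terminal]
39. n20.idx = 16  [b.lab - 1]
40. n20.fin = -1  [b.lab + e.cnt - 30]
41. n15.hot = -9  [(if D.lab then S.idx else S.fin) - 25]
42. n15.mk = 4  [S.idx - 12]
43. n15.key = 10  [S.idx - 6]
44. n15.ok = true  [S.fin > -2]
45. n0.idx = 20  [len(S.env) + 18]
46. n0.fin = -9  [C.mk - 13]

2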